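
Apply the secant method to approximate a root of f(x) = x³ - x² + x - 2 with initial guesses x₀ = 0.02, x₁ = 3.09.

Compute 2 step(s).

f(x) = x³ - x² + x - 2
x₀ = 0.02, x₁ = 3.09

Secant formula: x_{n+1} = x_n - f(x_n)(x_n - x_{n-1})/(f(x_n) - f(x_{n-1}))

Iteration 1:
  f(0.020000) = -1.980392
  f(3.090000) = 21.045529
  x_2 = 3.090000 - 21.045529×(3.090000 - 0.020000)/(21.045529 - (-1.980392))
       = 0.284042
Iteration 2:
  f(3.090000) = 21.045529
  f(0.284042) = -1.773722
  x_3 = 0.284042 - (-1.773722)×(0.284042 - 3.090000)/(-1.773722 - 21.045529)
       = 0.502147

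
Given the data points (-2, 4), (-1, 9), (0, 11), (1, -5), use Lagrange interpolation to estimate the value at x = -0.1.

Lagrange interpolation formula:
P(x) = Σ yᵢ × Lᵢ(x)
where Lᵢ(x) = Π_{j≠i} (x - xⱼ)/(xᵢ - xⱼ)

L_0(-0.1) = (-0.1 - (-1))/(-2 - (-1)) × (-0.1 - 0)/(-2 - 0) × (-0.1 - 1)/(-2 - 1) = -0.016500
L_1(-0.1) = (-0.1 - (-2))/(-1 - (-2)) × (-0.1 - 0)/(-1 - 0) × (-0.1 - 1)/(-1 - 1) = 0.104500
L_2(-0.1) = (-0.1 - (-2))/(0 - (-2)) × (-0.1 - (-1))/(0 - (-1)) × (-0.1 - 1)/(0 - 1) = 0.940500
L_3(-0.1) = (-0.1 - (-2))/(1 - (-2)) × (-0.1 - (-1))/(1 - (-1)) × (-0.1 - 0)/(1 - 0) = -0.028500

P(-0.1) = 4×L_0(-0.1) + 9×L_1(-0.1) + 11×L_2(-0.1) + (-5)×L_3(-0.1)
P(-0.1) = 11.362500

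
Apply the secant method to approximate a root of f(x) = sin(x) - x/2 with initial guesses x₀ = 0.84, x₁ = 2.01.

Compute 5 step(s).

f(x) = sin(x) - x/2
x₀ = 0.84, x₁ = 2.01

Secant formula: x_{n+1} = x_n - f(x_n)(x_n - x_{n-1})/(f(x_n) - f(x_{n-1}))

Iteration 1:
  f(0.840000) = 0.324643
  f(2.010000) = -0.099909
  x_2 = 2.010000 - (-0.099909)×(2.010000 - 0.840000)/(-0.099909 - 0.324643)
       = 1.734665
Iteration 2:
  f(2.010000) = -0.099909
  f(1.734665) = 0.119271
  x_3 = 1.734665 - 0.119271×(1.734665 - 2.010000)/(0.119271 - (-0.099909))
       = 1.884494
Iteration 3:
  f(1.734665) = 0.119271
  f(1.884494) = 0.008952
  x_4 = 1.884494 - 0.008952×(1.884494 - 1.734665)/(0.008952 - 0.119271)
       = 1.896652
Iteration 4:
  f(1.884494) = 0.008952
  f(1.896652) = -0.000949
  x_5 = 1.896652 - (-0.000949)×(1.896652 - 1.884494)/(-0.000949 - 0.008952)
       = 1.895487
Iteration 5:
  f(1.896652) = -0.000949
  f(1.895487) = 0.000006
  x_6 = 1.895487 - 0.000006×(1.895487 - 1.896652)/(0.000006 - (-0.000949))
       = 1.895494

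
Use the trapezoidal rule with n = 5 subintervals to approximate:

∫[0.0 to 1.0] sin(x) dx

f(x) = sin(x)
a = 0.0, b = 1.0, n = 5
h = (b - a)/n = 0.200000

Trapezoidal rule: (h/2)[f(x₀) + 2f(x₁) + 2f(x₂) + ... + f(xₙ)]

x_0 = 0.0000, f(x_0) = 0.000000, coefficient = 1
x_1 = 0.2000, f(x_1) = 0.198669, coefficient = 2
x_2 = 0.4000, f(x_2) = 0.389418, coefficient = 2
x_3 = 0.6000, f(x_3) = 0.564642, coefficient = 2
x_4 = 0.8000, f(x_4) = 0.717356, coefficient = 2
x_5 = 1.0000, f(x_5) = 0.841471, coefficient = 1

I ≈ (0.200000/2) × 4.581643 = 0.458164
Exact value: 0.459698
Error: 0.001533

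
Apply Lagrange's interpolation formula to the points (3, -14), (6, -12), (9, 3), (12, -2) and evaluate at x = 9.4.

Lagrange interpolation formula:
P(x) = Σ yᵢ × Lᵢ(x)
where Lᵢ(x) = Π_{j≠i} (x - xⱼ)/(xᵢ - xⱼ)

L_0(9.4) = (9.4 - 6)/(3 - 6) × (9.4 - 9)/(3 - 9) × (9.4 - 12)/(3 - 12) = 0.021827
L_1(9.4) = (9.4 - 3)/(6 - 3) × (9.4 - 9)/(6 - 9) × (9.4 - 12)/(6 - 12) = -0.123259
L_2(9.4) = (9.4 - 3)/(9 - 3) × (9.4 - 6)/(9 - 6) × (9.4 - 12)/(9 - 12) = 1.047704
L_3(9.4) = (9.4 - 3)/(12 - 3) × (9.4 - 6)/(12 - 6) × (9.4 - 9)/(12 - 9) = 0.053728

P(9.4) = (-14)×L_0(9.4) + (-12)×L_1(9.4) + 3×L_2(9.4) + (-2)×L_3(9.4)
P(9.4) = 4.209185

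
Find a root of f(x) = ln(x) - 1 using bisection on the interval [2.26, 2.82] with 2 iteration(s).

f(x) = ln(x) - 1
Initial interval: [2.26, 2.82]

Iteration 1:
  c_1 = (2.260000 + 2.820000)/2 = 2.540000
  f(c_1) = f(2.540000) = -0.067836
  f(a) × f(c) ≥ 0, new interval: [2.540000, 2.820000]
Iteration 2:
  c_2 = (2.540000 + 2.820000)/2 = 2.680000
  f(c_2) = f(2.680000) = -0.014183
  f(a) × f(c) ≥ 0, new interval: [2.680000, 2.820000]

After 2 iteration(s), the approximation is c_2 = 2.680000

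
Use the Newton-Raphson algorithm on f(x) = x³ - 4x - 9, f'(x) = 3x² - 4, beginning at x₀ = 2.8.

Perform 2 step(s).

f(x) = x³ - 4x - 9
f'(x) = 3x² - 4
x₀ = 2.8

Newton-Raphson formula: x_{n+1} = x_n - f(x_n)/f'(x_n)

Iteration 1:
  f(2.800000) = 1.752000
  f'(2.800000) = 19.520000
  x_1 = 2.800000 - 1.752000/19.520000 = 2.710246
Iteration 2:
  f(2.710246) = 0.066946
  f'(2.710246) = 18.036299
  x_2 = 2.710246 - 0.066946/18.036299 = 2.706534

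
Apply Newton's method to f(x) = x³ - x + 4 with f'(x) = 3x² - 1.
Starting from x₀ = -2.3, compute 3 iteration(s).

f(x) = x³ - x + 4
f'(x) = 3x² - 1
x₀ = -2.3

Newton-Raphson formula: x_{n+1} = x_n - f(x_n)/f'(x_n)

Iteration 1:
  f(-2.300000) = -5.867000
  f'(-2.300000) = 14.870000
  x_1 = -2.300000 - (-5.867000)/14.870000 = -1.905447
Iteration 2:
  f(-1.905447) = -1.012715
  f'(-1.905447) = 9.892187
  x_2 = -1.905447 - (-1.012715)/9.892187 = -1.803072
Iteration 3:
  f(-1.803072) = -0.058838
  f'(-1.803072) = 8.753205
  x_3 = -1.803072 - (-0.058838)/8.753205 = -1.796350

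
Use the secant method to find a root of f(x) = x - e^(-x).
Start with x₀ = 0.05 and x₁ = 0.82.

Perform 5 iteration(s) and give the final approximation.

f(x) = x - e^(-x)
x₀ = 0.05, x₁ = 0.82

Secant formula: x_{n+1} = x_n - f(x_n)(x_n - x_{n-1})/(f(x_n) - f(x_{n-1}))

Iteration 1:
  f(0.050000) = -0.901229
  f(0.820000) = 0.379568
  x_2 = 0.820000 - 0.379568×(0.820000 - 0.050000)/(0.379568 - (-0.901229))
       = 0.591808
Iteration 2:
  f(0.820000) = 0.379568
  f(0.591808) = 0.038482
  x_3 = 0.591808 - 0.038482×(0.591808 - 0.820000)/(0.038482 - 0.379568)
       = 0.566063
Iteration 3:
  f(0.591808) = 0.038482
  f(0.566063) = -0.001693
  x_4 = 0.566063 - (-0.001693)×(0.566063 - 0.591808)/(-0.001693 - 0.038482)
       = 0.567148
Iteration 4:
  f(0.566063) = -0.001693
  f(0.567148) = 0.000008
  x_5 = 0.567148 - 0.000008×(0.567148 - 0.566063)/(0.000008 - (-0.001693))
       = 0.567143
Iteration 5:
  f(0.567148) = 0.000008
  f(0.567143) = 0.000000
  x_6 = 0.567143 - 0.000000×(0.567143 - 0.567148)/(0.000000 - 0.000008)
       = 0.567143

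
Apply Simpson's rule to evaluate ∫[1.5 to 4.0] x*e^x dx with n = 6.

f(x) = x*e^x
a = 1.5, b = 4.0, n = 6
h = (b - a)/n = 0.416667

Simpson's rule: (h/3)[f(x₀) + 4f(x₁) + 2f(x₂) + ... + f(xₙ)]

x_0 = 1.5000, f(x_0) = 6.722534, coefficient = 1
x_1 = 1.9167, f(x_1) = 13.029998, coefficient = 4
x_2 = 2.3333, f(x_2) = 24.061937, coefficient = 2
x_3 = 2.7500, f(x_3) = 43.017238, coefficient = 4
x_4 = 3.1667, f(x_4) = 75.139484, coefficient = 2
x_5 = 3.5833, f(x_5) = 128.976059, coefficient = 4
x_6 = 4.0000, f(x_6) = 218.392600, coefficient = 1

I ≈ (0.416667/3) × 1163.611154 = 161.612660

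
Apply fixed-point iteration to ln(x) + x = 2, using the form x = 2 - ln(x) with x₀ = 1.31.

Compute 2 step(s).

Equation: ln(x) + x = 2
Fixed-point form: x = 2 - ln(x)
x₀ = 1.31

x_1 = g(1.310000) = 1.729973
x_2 = g(1.729973) = 1.451894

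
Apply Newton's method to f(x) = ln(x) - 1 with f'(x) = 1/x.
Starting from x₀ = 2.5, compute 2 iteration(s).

f(x) = ln(x) - 1
f'(x) = 1/x
x₀ = 2.5

Newton-Raphson formula: x_{n+1} = x_n - f(x_n)/f'(x_n)

Iteration 1:
  f(2.500000) = -0.083709
  f'(2.500000) = 0.400000
  x_1 = 2.500000 - (-0.083709)/0.400000 = 2.709273
Iteration 2:
  f(2.709273) = -0.003320
  f'(2.709273) = 0.369103
  x_2 = 2.709273 - (-0.003320)/0.369103 = 2.718267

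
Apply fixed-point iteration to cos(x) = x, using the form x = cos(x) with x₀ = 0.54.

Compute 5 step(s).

Equation: cos(x) = x
Fixed-point form: x = cos(x)
x₀ = 0.54

x_1 = g(0.540000) = 0.857709
x_2 = g(0.857709) = 0.654172
x_3 = g(0.654172) = 0.793552
x_4 = g(0.793552) = 0.701318
x_5 = g(0.701318) = 0.763993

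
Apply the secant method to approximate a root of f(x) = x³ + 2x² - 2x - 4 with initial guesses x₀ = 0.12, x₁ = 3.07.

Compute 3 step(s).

f(x) = x³ + 2x² - 2x - 4
x₀ = 0.12, x₁ = 3.07

Secant formula: x_{n+1} = x_n - f(x_n)(x_n - x_{n-1})/(f(x_n) - f(x_{n-1}))

Iteration 1:
  f(0.120000) = -4.209472
  f(3.070000) = 37.644243
  x_2 = 3.070000 - 37.644243×(3.070000 - 0.120000)/(37.644243 - (-4.209472))
       = 0.416699
Iteration 2:
  f(3.070000) = 37.644243
  f(0.416699) = -4.413767
  x_3 = 0.416699 - (-4.413767)×(0.416699 - 3.070000)/(-4.413767 - 37.644243)
       = 0.695149
Iteration 3:
  f(0.416699) = -4.413767
  f(0.695149) = -4.087916
  x_4 = 0.695149 - (-4.087916)×(0.695149 - 0.416699)/(-4.087916 - (-4.413767))
       = 4.188402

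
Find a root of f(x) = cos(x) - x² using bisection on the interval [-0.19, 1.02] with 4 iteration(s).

f(x) = cos(x) - x²
Initial interval: [-0.19, 1.02]

Iteration 1:
  c_1 = (-0.190000 + 1.020000)/2 = 0.415000
  f(c_1) = f(0.415000) = 0.742891
  f(a) × f(c) ≥ 0, new interval: [0.415000, 1.020000]
Iteration 2:
  c_2 = (0.415000 + 1.020000)/2 = 0.717500
  f(c_2) = f(0.717500) = 0.238646
  f(a) × f(c) ≥ 0, new interval: [0.717500, 1.020000]
Iteration 3:
  c_3 = (0.717500 + 1.020000)/2 = 0.868750
  f(c_3) = f(0.868750) = -0.108945
  f(a) × f(c) < 0, new interval: [0.717500, 0.868750]
Iteration 4:
  c_4 = (0.717500 + 0.868750)/2 = 0.793125
  f(c_4) = f(0.793125) = 0.072575
  f(a) × f(c) ≥ 0, new interval: [0.793125, 0.868750]

After 4 iteration(s), the approximation is c_4 = 0.793125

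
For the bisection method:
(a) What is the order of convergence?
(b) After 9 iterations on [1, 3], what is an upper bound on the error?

(a) Bisection has linear (order 1) convergence; the error is halved each step.

(b) Error bound = (b-a)/2^n = (3 - 1)/2^{9}
    = 2/2^{9}

(a) 1 (linear); (b) error ≤ 3.91e-03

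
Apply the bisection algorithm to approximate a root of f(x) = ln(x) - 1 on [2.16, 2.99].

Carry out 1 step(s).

f(x) = ln(x) - 1
Initial interval: [2.16, 2.99]

Iteration 1:
  c_1 = (2.160000 + 2.990000)/2 = 2.575000
  f(c_1) = f(2.575000) = -0.054150
  f(a) × f(c) ≥ 0, new interval: [2.575000, 2.990000]

After 1 iteration(s), the approximation is c_1 = 2.575000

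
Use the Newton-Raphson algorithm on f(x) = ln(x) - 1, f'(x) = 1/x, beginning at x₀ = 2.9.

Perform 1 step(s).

f(x) = ln(x) - 1
f'(x) = 1/x
x₀ = 2.9

Newton-Raphson formula: x_{n+1} = x_n - f(x_n)/f'(x_n)

Iteration 1:
  f(2.900000) = 0.064711
  f'(2.900000) = 0.344828
  x_1 = 2.900000 - 0.064711/0.344828 = 2.712339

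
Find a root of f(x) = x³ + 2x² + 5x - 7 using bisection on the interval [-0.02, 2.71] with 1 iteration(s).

f(x) = x³ + 2x² + 5x - 7
Initial interval: [-0.02, 2.71]

Iteration 1:
  c_1 = (-0.020000 + 2.710000)/2 = 1.345000
  f(c_1) = f(1.345000) = 5.776189
  f(a) × f(c) < 0, new interval: [-0.020000, 1.345000]

After 1 iteration(s), the approximation is c_1 = 1.345000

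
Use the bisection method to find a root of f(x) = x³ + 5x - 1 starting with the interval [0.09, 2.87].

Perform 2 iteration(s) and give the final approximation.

f(x) = x³ + 5x - 1
Initial interval: [0.09, 2.87]

Iteration 1:
  c_1 = (0.090000 + 2.870000)/2 = 1.480000
  f(c_1) = f(1.480000) = 9.641792
  f(a) × f(c) < 0, new interval: [0.090000, 1.480000]
Iteration 2:
  c_2 = (0.090000 + 1.480000)/2 = 0.785000
  f(c_2) = f(0.785000) = 3.408737
  f(a) × f(c) < 0, new interval: [0.090000, 0.785000]

After 2 iteration(s), the approximation is c_2 = 0.785000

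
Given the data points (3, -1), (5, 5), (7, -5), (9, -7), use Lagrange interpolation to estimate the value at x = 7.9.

Lagrange interpolation formula:
P(x) = Σ yᵢ × Lᵢ(x)
where Lᵢ(x) = Π_{j≠i} (x - xⱼ)/(xᵢ - xⱼ)

L_0(7.9) = (7.9 - 5)/(3 - 5) × (7.9 - 7)/(3 - 7) × (7.9 - 9)/(3 - 9) = 0.059813
L_1(7.9) = (7.9 - 3)/(5 - 3) × (7.9 - 7)/(5 - 7) × (7.9 - 9)/(5 - 9) = -0.303188
L_2(7.9) = (7.9 - 3)/(7 - 3) × (7.9 - 5)/(7 - 5) × (7.9 - 9)/(7 - 9) = 0.976937
L_3(7.9) = (7.9 - 3)/(9 - 3) × (7.9 - 5)/(9 - 5) × (7.9 - 7)/(9 - 7) = 0.266438

P(7.9) = (-1)×L_0(7.9) + 5×L_1(7.9) + (-5)×L_2(7.9) + (-7)×L_3(7.9)
P(7.9) = -8.325500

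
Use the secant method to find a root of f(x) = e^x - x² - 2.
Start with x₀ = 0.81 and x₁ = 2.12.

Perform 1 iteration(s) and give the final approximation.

f(x) = e^x - x² - 2
x₀ = 0.81, x₁ = 2.12

Secant formula: x_{n+1} = x_n - f(x_n)(x_n - x_{n-1})/(f(x_n) - f(x_{n-1}))

Iteration 1:
  f(0.810000) = -0.408192
  f(2.120000) = 1.836737
  x_2 = 2.120000 - 1.836737×(2.120000 - 0.810000)/(1.836737 - (-0.408192))
       = 1.048195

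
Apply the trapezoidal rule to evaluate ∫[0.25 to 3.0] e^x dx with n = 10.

f(x) = e^x
a = 0.25, b = 3.0, n = 10
h = (b - a)/n = 0.275000

Trapezoidal rule: (h/2)[f(x₀) + 2f(x₁) + 2f(x₂) + ... + f(xₙ)]

x_0 = 0.2500, f(x_0) = 1.284025, coefficient = 1
x_1 = 0.5250, f(x_1) = 1.690459, coefficient = 2
x_2 = 0.8000, f(x_2) = 2.225541, coefficient = 2
x_3 = 1.0750, f(x_3) = 2.929993, coefficient = 2
x_4 = 1.3500, f(x_4) = 3.857426, coefficient = 2
x_5 = 1.6250, f(x_5) = 5.078419, coefficient = 2
x_6 = 1.9000, f(x_6) = 6.685894, coefficient = 2
x_7 = 2.1750, f(x_7) = 8.802185, coefficient = 2
x_8 = 2.4500, f(x_8) = 11.588347, coefficient = 2
x_9 = 2.7250, f(x_9) = 15.256414, coefficient = 2
x_10 = 3.0000, f(x_10) = 20.085537, coefficient = 1

I ≈ (0.275000/2) × 137.598917 = 18.919851
Exact value: 18.801512
Error: 0.118340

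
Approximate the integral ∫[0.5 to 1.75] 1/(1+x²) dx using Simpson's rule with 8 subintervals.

f(x) = 1/(1+x²)
a = 0.5, b = 1.75, n = 8
h = (b - a)/n = 0.156250

Simpson's rule: (h/3)[f(x₀) + 4f(x₁) + 2f(x₂) + ... + f(xₙ)]

x_0 = 0.5000, f(x_0) = 0.800000, coefficient = 1
x_1 = 0.6562, f(x_1) = 0.698976, coefficient = 4
x_2 = 0.8125, f(x_2) = 0.602353, coefficient = 2
x_3 = 0.9688, f(x_3) = 0.515869, coefficient = 4
x_4 = 1.1250, f(x_4) = 0.441379, coefficient = 2
x_5 = 1.2812, f(x_5) = 0.378558, coefficient = 4
x_6 = 1.4375, f(x_6) = 0.326115, coefficient = 2
x_7 = 1.5938, f(x_7) = 0.282483, coefficient = 4
x_8 = 1.7500, f(x_8) = 0.246154, coefficient = 1

I ≈ (0.156250/3) × 11.289392 = 0.587989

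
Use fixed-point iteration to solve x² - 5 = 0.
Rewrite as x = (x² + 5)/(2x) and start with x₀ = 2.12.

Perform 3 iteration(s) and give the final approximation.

Equation: x² - 5 = 0
Fixed-point form: x = (x² + 5)/(2x)
x₀ = 2.12

x_1 = g(2.120000) = 2.239245
x_2 = g(2.239245) = 2.236070
x_3 = g(2.236070) = 2.236068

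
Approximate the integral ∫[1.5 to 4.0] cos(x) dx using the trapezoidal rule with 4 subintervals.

f(x) = cos(x)
a = 1.5, b = 4.0, n = 4
h = (b - a)/n = 0.625000

Trapezoidal rule: (h/2)[f(x₀) + 2f(x₁) + 2f(x₂) + ... + f(xₙ)]

x_0 = 1.5000, f(x_0) = 0.070737, coefficient = 1
x_1 = 2.1250, f(x_1) = -0.526266, coefficient = 2
x_2 = 2.7500, f(x_2) = -0.924302, coefficient = 2
x_3 = 3.3750, f(x_3) = -0.972884, coefficient = 2
x_4 = 4.0000, f(x_4) = -0.653644, coefficient = 1

I ≈ (0.625000/2) × -5.429812 = -1.696816
Exact value: -1.754297
Error: 0.057481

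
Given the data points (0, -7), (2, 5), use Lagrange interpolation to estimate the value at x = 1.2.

Lagrange interpolation formula:
P(x) = Σ yᵢ × Lᵢ(x)
where Lᵢ(x) = Π_{j≠i} (x - xⱼ)/(xᵢ - xⱼ)

L_0(1.2) = (1.2 - 2)/(0 - 2) = 0.400000
L_1(1.2) = (1.2 - 0)/(2 - 0) = 0.600000

P(1.2) = (-7)×L_0(1.2) + 5×L_1(1.2)
P(1.2) = 0.200000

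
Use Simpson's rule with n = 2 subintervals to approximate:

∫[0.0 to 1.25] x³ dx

f(x) = x³
a = 0.0, b = 1.25, n = 2
h = (b - a)/n = 0.625000

Simpson's rule: (h/3)[f(x₀) + 4f(x₁) + 2f(x₂) + ... + f(xₙ)]

x_0 = 0.0000, f(x_0) = 0.000000, coefficient = 1
x_1 = 0.6250, f(x_1) = 0.244141, coefficient = 4
x_2 = 1.2500, f(x_2) = 1.953125, coefficient = 1

I ≈ (0.625000/3) × 2.929688 = 0.610352
Exact value: 0.610352
Error: 0.000000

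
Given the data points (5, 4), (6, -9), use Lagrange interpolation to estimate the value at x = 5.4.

Lagrange interpolation formula:
P(x) = Σ yᵢ × Lᵢ(x)
where Lᵢ(x) = Π_{j≠i} (x - xⱼ)/(xᵢ - xⱼ)

L_0(5.4) = (5.4 - 6)/(5 - 6) = 0.600000
L_1(5.4) = (5.4 - 5)/(6 - 5) = 0.400000

P(5.4) = 4×L_0(5.4) + (-9)×L_1(5.4)
P(5.4) = -1.200000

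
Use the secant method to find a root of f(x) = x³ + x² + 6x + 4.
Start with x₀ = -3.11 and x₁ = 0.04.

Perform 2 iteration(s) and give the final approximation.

f(x) = x³ + x² + 6x + 4
x₀ = -3.11, x₁ = 0.04

Secant formula: x_{n+1} = x_n - f(x_n)(x_n - x_{n-1})/(f(x_n) - f(x_{n-1}))

Iteration 1:
  f(-3.110000) = -35.068131
  f(0.040000) = 4.241664
  x_2 = 0.040000 - 4.241664×(0.040000 - (-3.110000))/(4.241664 - (-35.068131))
       = -0.299896
Iteration 2:
  f(0.040000) = 4.241664
  f(-0.299896) = 2.263590
  x_3 = -0.299896 - 2.263590×(-0.299896 - 0.040000)/(2.263590 - 4.241664)
       = -0.688853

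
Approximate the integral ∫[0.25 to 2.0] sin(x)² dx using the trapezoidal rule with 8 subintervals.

f(x) = sin(x)²
a = 0.25, b = 2.0, n = 8
h = (b - a)/n = 0.218750

Trapezoidal rule: (h/2)[f(x₀) + 2f(x₁) + 2f(x₂) + ... + f(xₙ)]

x_0 = 0.2500, f(x_0) = 0.061209, coefficient = 1
x_1 = 0.4688, f(x_1) = 0.204097, coefficient = 2
x_2 = 0.6875, f(x_2) = 0.402726, coefficient = 2
x_3 = 0.9062, f(x_3) = 0.619679, coefficient = 2
x_4 = 1.1250, f(x_4) = 0.814087, coefficient = 2
x_5 = 1.3438, f(x_5) = 0.949330, coefficient = 2
x_6 = 1.5625, f(x_6) = 0.999931, coefficient = 2
x_7 = 1.7812, f(x_7) = 0.956359, coefficient = 2
x_8 = 2.0000, f(x_8) = 0.826822, coefficient = 1

I ≈ (0.218750/2) × 10.780449 = 1.179112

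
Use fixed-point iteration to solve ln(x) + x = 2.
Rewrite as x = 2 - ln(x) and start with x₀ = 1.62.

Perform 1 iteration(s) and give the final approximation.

Equation: ln(x) + x = 2
Fixed-point form: x = 2 - ln(x)
x₀ = 1.62

x_1 = g(1.620000) = 1.517574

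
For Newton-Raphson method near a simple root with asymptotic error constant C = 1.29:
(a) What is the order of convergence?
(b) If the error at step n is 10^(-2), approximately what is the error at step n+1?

(a) Newton-Raphson has quadratic (order 2) convergence near simple roots.
    This means |e_{n+1}| ≈ C|e_n|².

(b) With |e_n| = 10^(-2) and C = 1.29:
    |e_{n+1}| ≈ 1.29 × (10^(-2))² = 1.29 × 10^(-4)

(a) 2 (quadratic); (b) |e_{n+1}| ≈ 1.290e-04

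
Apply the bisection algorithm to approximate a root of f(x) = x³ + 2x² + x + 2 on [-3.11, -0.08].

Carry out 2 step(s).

f(x) = x³ + 2x² + x + 2
Initial interval: [-3.11, -0.08]

Iteration 1:
  c_1 = (-3.110000 + (-0.080000))/2 = -1.595000
  f(c_1) = f(-1.595000) = 1.435330
  f(a) × f(c) < 0, new interval: [-3.110000, -1.595000]
Iteration 2:
  c_2 = (-3.110000 + (-1.595000))/2 = -2.352500
  f(c_2) = f(-2.352500) = -2.303325
  f(a) × f(c) ≥ 0, new interval: [-2.352500, -1.595000]

After 2 iteration(s), the approximation is c_2 = -2.352500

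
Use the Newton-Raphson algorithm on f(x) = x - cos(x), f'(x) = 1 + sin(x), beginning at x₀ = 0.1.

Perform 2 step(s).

f(x) = x - cos(x)
f'(x) = 1 + sin(x)
x₀ = 0.1

Newton-Raphson formula: x_{n+1} = x_n - f(x_n)/f'(x_n)

Iteration 1:
  f(0.100000) = -0.895004
  f'(0.100000) = 1.099833
  x_1 = 0.100000 - (-0.895004)/1.099833 = 0.913763
Iteration 2:
  f(0.913763) = 0.302993
  f'(0.913763) = 1.791808
  x_2 = 0.913763 - 0.302993/1.791808 = 0.744664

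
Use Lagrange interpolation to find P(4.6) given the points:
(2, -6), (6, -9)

Lagrange interpolation formula:
P(x) = Σ yᵢ × Lᵢ(x)
where Lᵢ(x) = Π_{j≠i} (x - xⱼ)/(xᵢ - xⱼ)

L_0(4.6) = (4.6 - 6)/(2 - 6) = 0.350000
L_1(4.6) = (4.6 - 2)/(6 - 2) = 0.650000

P(4.6) = (-6)×L_0(4.6) + (-9)×L_1(4.6)
P(4.6) = -7.950000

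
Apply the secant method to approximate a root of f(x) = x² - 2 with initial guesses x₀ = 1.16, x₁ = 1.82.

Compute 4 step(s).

f(x) = x² - 2
x₀ = 1.16, x₁ = 1.82

Secant formula: x_{n+1} = x_n - f(x_n)(x_n - x_{n-1})/(f(x_n) - f(x_{n-1}))

Iteration 1:
  f(1.160000) = -0.654400
  f(1.820000) = 1.312400
  x_2 = 1.820000 - 1.312400×(1.820000 - 1.160000)/(1.312400 - (-0.654400))
       = 1.379597
Iteration 2:
  f(1.820000) = 1.312400
  f(1.379597) = -0.096711
  x_3 = 1.379597 - (-0.096711)×(1.379597 - 1.820000)/(-0.096711 - 1.312400)
       = 1.409823
Iteration 3:
  f(1.379597) = -0.096711
  f(1.409823) = -0.012398
  x_4 = 1.409823 - (-0.012398)×(1.409823 - 1.379597)/(-0.012398 - (-0.096711))
       = 1.414268
Iteration 4:
  f(1.409823) = -0.012398
  f(1.414268) = 0.000154
  x_5 = 1.414268 - 0.000154×(1.414268 - 1.409823)/(0.000154 - (-0.012398))
       = 1.414213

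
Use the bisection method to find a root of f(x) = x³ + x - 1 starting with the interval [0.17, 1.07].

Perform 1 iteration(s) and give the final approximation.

f(x) = x³ + x - 1
Initial interval: [0.17, 1.07]

Iteration 1:
  c_1 = (0.170000 + 1.070000)/2 = 0.620000
  f(c_1) = f(0.620000) = -0.141672
  f(a) × f(c) ≥ 0, new interval: [0.620000, 1.070000]

After 1 iteration(s), the approximation is c_1 = 0.620000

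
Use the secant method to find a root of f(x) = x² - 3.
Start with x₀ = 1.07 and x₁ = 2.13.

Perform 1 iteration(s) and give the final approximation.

f(x) = x² - 3
x₀ = 1.07, x₁ = 2.13

Secant formula: x_{n+1} = x_n - f(x_n)(x_n - x_{n-1})/(f(x_n) - f(x_{n-1}))

Iteration 1:
  f(1.070000) = -1.855100
  f(2.130000) = 1.536900
  x_2 = 2.130000 - 1.536900×(2.130000 - 1.070000)/(1.536900 - (-1.855100))
       = 1.649719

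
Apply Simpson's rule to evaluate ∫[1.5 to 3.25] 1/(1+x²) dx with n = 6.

f(x) = 1/(1+x²)
a = 1.5, b = 3.25, n = 6
h = (b - a)/n = 0.291667

Simpson's rule: (h/3)[f(x₀) + 4f(x₁) + 2f(x₂) + ... + f(xₙ)]

x_0 = 1.5000, f(x_0) = 0.307692, coefficient = 1
x_1 = 1.7917, f(x_1) = 0.237526, coefficient = 4
x_2 = 2.0833, f(x_2) = 0.187256, coefficient = 2
x_3 = 2.3750, f(x_3) = 0.150588, coefficient = 4
x_4 = 2.6667, f(x_4) = 0.123288, coefficient = 2
x_5 = 2.9583, f(x_5) = 0.102546, coefficient = 4
x_6 = 3.2500, f(x_6) = 0.086486, coefficient = 1

I ≈ (0.291667/3) × 2.977906 = 0.289519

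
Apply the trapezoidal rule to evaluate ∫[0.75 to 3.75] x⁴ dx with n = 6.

f(x) = x⁴
a = 0.75, b = 3.75, n = 6
h = (b - a)/n = 0.500000

Trapezoidal rule: (h/2)[f(x₀) + 2f(x₁) + 2f(x₂) + ... + f(xₙ)]

x_0 = 0.7500, f(x_0) = 0.316406, coefficient = 1
x_1 = 1.2500, f(x_1) = 2.441406, coefficient = 2
x_2 = 1.7500, f(x_2) = 9.378906, coefficient = 2
x_3 = 2.2500, f(x_3) = 25.628906, coefficient = 2
x_4 = 2.7500, f(x_4) = 57.191406, coefficient = 2
x_5 = 3.2500, f(x_5) = 111.566406, coefficient = 2
x_6 = 3.7500, f(x_6) = 197.753906, coefficient = 1

I ≈ (0.500000/2) × 610.484375 = 152.621094
Exact value: 148.267969
Error: 4.353125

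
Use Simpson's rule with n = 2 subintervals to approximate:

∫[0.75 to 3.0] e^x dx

f(x) = e^x
a = 0.75, b = 3.0, n = 2
h = (b - a)/n = 1.125000

Simpson's rule: (h/3)[f(x₀) + 4f(x₁) + 2f(x₂) + ... + f(xₙ)]

x_0 = 0.7500, f(x_0) = 2.117000, coefficient = 1
x_1 = 1.8750, f(x_1) = 6.520819, coefficient = 4
x_2 = 3.0000, f(x_2) = 20.085537, coefficient = 1

I ≈ (1.125000/3) × 48.285813 = 18.107180
Exact value: 17.968537
Error: 0.138643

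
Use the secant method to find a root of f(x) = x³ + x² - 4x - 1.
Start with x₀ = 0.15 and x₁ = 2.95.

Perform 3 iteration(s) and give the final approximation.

f(x) = x³ + x² - 4x - 1
x₀ = 0.15, x₁ = 2.95

Secant formula: x_{n+1} = x_n - f(x_n)(x_n - x_{n-1})/(f(x_n) - f(x_{n-1}))

Iteration 1:
  f(0.150000) = -1.574125
  f(2.950000) = 21.574875
  x_2 = 2.950000 - 21.574875×(2.950000 - 0.150000)/(21.574875 - (-1.574125))
       = 0.340399
Iteration 2:
  f(2.950000) = 21.574875
  f(0.340399) = -2.206282
  x_3 = 0.340399 - (-2.206282)×(0.340399 - 2.950000)/(-2.206282 - 21.574875)
       = 0.582503
Iteration 3:
  f(0.340399) = -2.206282
  f(0.582503) = -2.793054
  x_4 = 0.582503 - (-2.793054)×(0.582503 - 0.340399)/(-2.793054 - (-2.206282))
       = -0.569921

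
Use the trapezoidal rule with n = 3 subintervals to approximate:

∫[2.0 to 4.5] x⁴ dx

f(x) = x⁴
a = 2.0, b = 4.5, n = 3
h = (b - a)/n = 0.833333

Trapezoidal rule: (h/2)[f(x₀) + 2f(x₁) + 2f(x₂) + ... + f(xₙ)]

x_0 = 2.0000, f(x_0) = 16.000000, coefficient = 1
x_1 = 2.8333, f(x_1) = 64.445216, coefficient = 2
x_2 = 3.6667, f(x_2) = 180.753086, coefficient = 2
x_3 = 4.5000, f(x_3) = 410.062500, coefficient = 1

I ≈ (0.833333/2) × 916.459105 = 381.857960
Exact value: 362.656250
Error: 19.201710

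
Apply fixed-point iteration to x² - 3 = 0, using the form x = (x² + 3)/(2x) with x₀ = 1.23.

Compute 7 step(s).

Equation: x² - 3 = 0
Fixed-point form: x = (x² + 3)/(2x)
x₀ = 1.23

x_1 = g(1.230000) = 1.834512
x_2 = g(1.834512) = 1.734912
x_3 = g(1.734912) = 1.732053
x_4 = g(1.732053) = 1.732051
x_5 = g(1.732051) = 1.732051
x_6 = g(1.732051) = 1.732051
x_7 = g(1.732051) = 1.732051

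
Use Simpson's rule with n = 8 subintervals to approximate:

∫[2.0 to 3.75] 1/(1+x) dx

f(x) = 1/(1+x)
a = 2.0, b = 3.75, n = 8
h = (b - a)/n = 0.218750

Simpson's rule: (h/3)[f(x₀) + 4f(x₁) + 2f(x₂) + ... + f(xₙ)]

x_0 = 2.0000, f(x_0) = 0.333333, coefficient = 1
x_1 = 2.2188, f(x_1) = 0.310680, coefficient = 4
x_2 = 2.4375, f(x_2) = 0.290909, coefficient = 2
x_3 = 2.6562, f(x_3) = 0.273504, coefficient = 4
x_4 = 2.8750, f(x_4) = 0.258065, coefficient = 2
x_5 = 3.0938, f(x_5) = 0.244275, coefficient = 4
x_6 = 3.3125, f(x_6) = 0.231884, coefficient = 2
x_7 = 3.5312, f(x_7) = 0.220690, coefficient = 4
x_8 = 3.7500, f(x_8) = 0.210526, coefficient = 1

I ≈ (0.218750/3) × 6.302168 = 0.459533
Exact value: 0.459532
Error: 0.000001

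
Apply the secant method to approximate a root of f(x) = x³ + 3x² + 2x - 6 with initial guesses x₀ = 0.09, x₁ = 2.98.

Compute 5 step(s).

f(x) = x³ + 3x² + 2x - 6
x₀ = 0.09, x₁ = 2.98

Secant formula: x_{n+1} = x_n - f(x_n)(x_n - x_{n-1})/(f(x_n) - f(x_{n-1}))

Iteration 1:
  f(0.090000) = -5.794971
  f(2.980000) = 53.064792
  x_2 = 2.980000 - 53.064792×(2.980000 - 0.090000)/(53.064792 - (-5.794971))
       = 0.374532
Iteration 2:
  f(2.980000) = 53.064792
  f(0.374532) = -4.777578
  x_3 = 0.374532 - (-4.777578)×(0.374532 - 2.980000)/(-4.777578 - 53.064792)
       = 0.589734
Iteration 3:
  f(0.374532) = -4.777578
  f(0.589734) = -3.572070
  x_4 = 0.589734 - (-3.572070)×(0.589734 - 0.374532)/(-3.572070 - (-4.777578))
       = 1.227407
Iteration 4:
  f(0.589734) = -3.572070
  f(1.227407) = 2.823517
  x_5 = 1.227407 - 2.823517×(1.227407 - 0.589734)/(2.823517 - (-3.572070))
       = 0.945888
Iteration 5:
  f(1.227407) = 2.823517
  f(0.945888) = -0.577824
  x_6 = 0.945888 - (-0.577824)×(0.945888 - 1.227407)/(-0.577824 - 2.823517)
       = 0.993713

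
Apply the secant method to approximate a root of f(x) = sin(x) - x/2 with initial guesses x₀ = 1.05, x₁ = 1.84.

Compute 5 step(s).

f(x) = sin(x) - x/2
x₀ = 1.05, x₁ = 1.84

Secant formula: x_{n+1} = x_n - f(x_n)(x_n - x_{n-1})/(f(x_n) - f(x_{n-1}))

Iteration 1:
  f(1.050000) = 0.342423
  f(1.840000) = 0.043983
  x_2 = 1.840000 - 0.043983×(1.840000 - 1.050000)/(0.043983 - 0.342423)
       = 1.956427
Iteration 2:
  f(1.840000) = 0.043983
  f(1.956427) = -0.051652
  x_3 = 1.956427 - (-0.051652)×(1.956427 - 1.840000)/(-0.051652 - 0.043983)
       = 1.893545
Iteration 3:
  f(1.956427) = -0.051652
  f(1.893545) = 0.001594
  x_4 = 1.893545 - 0.001594×(1.893545 - 1.956427)/(0.001594 - (-0.051652))
       = 1.895428
Iteration 4:
  f(1.893545) = 0.001594
  f(1.895428) = 0.000054
  x_5 = 1.895428 - 0.000054×(1.895428 - 1.893545)/(0.000054 - 0.001594)
       = 1.895494
Iteration 5:
  f(1.895428) = 0.000054
  f(1.895494) = 0.000000
  x_6 = 1.895494 - 0.000000×(1.895494 - 1.895428)/(0.000000 - 0.000054)
       = 1.895494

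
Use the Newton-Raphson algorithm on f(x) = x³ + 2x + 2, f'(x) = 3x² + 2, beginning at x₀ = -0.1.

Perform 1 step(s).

f(x) = x³ + 2x + 2
f'(x) = 3x² + 2
x₀ = -0.1

Newton-Raphson formula: x_{n+1} = x_n - f(x_n)/f'(x_n)

Iteration 1:
  f(-0.100000) = 1.799000
  f'(-0.100000) = 2.030000
  x_1 = -0.100000 - 1.799000/2.030000 = -0.986207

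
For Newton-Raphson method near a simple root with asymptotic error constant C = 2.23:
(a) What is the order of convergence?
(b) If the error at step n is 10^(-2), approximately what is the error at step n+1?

(a) Newton-Raphson has quadratic (order 2) convergence near simple roots.
    This means |e_{n+1}| ≈ C|e_n|².

(b) With |e_n| = 10^(-2) and C = 2.23:
    |e_{n+1}| ≈ 2.23 × (10^(-2))² = 2.23 × 10^(-4)

(a) 2 (quadratic); (b) |e_{n+1}| ≈ 2.230e-04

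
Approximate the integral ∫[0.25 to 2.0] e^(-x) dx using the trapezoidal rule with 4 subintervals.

f(x) = e^(-x)
a = 0.25, b = 2.0, n = 4
h = (b - a)/n = 0.437500

Trapezoidal rule: (h/2)[f(x₀) + 2f(x₁) + 2f(x₂) + ... + f(xₙ)]

x_0 = 0.2500, f(x_0) = 0.778801, coefficient = 1
x_1 = 0.6875, f(x_1) = 0.502832, coefficient = 2
x_2 = 1.1250, f(x_2) = 0.324652, coefficient = 2
x_3 = 1.5625, f(x_3) = 0.209611, coefficient = 2
x_4 = 2.0000, f(x_4) = 0.135335, coefficient = 1

I ≈ (0.437500/2) × 2.988327 = 0.653697
Exact value: 0.643465
Error: 0.010231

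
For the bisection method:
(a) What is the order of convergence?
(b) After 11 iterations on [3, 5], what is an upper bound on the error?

(a) Bisection has linear (order 1) convergence; the error is halved each step.

(b) Error bound = (b-a)/2^n = (5 - 3)/2^{11}
    = 2/2^{11}

(a) 1 (linear); (b) error ≤ 9.77e-04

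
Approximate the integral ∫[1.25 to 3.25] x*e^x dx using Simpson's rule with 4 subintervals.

f(x) = x*e^x
a = 1.25, b = 3.25, n = 4
h = (b - a)/n = 0.500000

Simpson's rule: (h/3)[f(x₀) + 4f(x₁) + 2f(x₂) + ... + f(xₙ)]

x_0 = 1.2500, f(x_0) = 4.362929, coefficient = 1
x_1 = 1.7500, f(x_1) = 10.070555, coefficient = 4
x_2 = 2.2500, f(x_2) = 21.347406, coefficient = 2
x_3 = 2.7500, f(x_3) = 43.017238, coefficient = 4
x_4 = 3.2500, f(x_4) = 83.818605, coefficient = 1

I ≈ (0.500000/3) × 343.227514 = 57.204586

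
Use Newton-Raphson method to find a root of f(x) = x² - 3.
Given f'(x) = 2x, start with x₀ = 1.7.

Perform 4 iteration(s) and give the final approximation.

f(x) = x² - 3
f'(x) = 2x
x₀ = 1.7

Newton-Raphson formula: x_{n+1} = x_n - f(x_n)/f'(x_n)

Iteration 1:
  f(1.700000) = -0.110000
  f'(1.700000) = 3.400000
  x_1 = 1.700000 - (-0.110000)/3.400000 = 1.732353
Iteration 2:
  f(1.732353) = 0.001047
  f'(1.732353) = 3.464706
  x_2 = 1.732353 - 0.001047/3.464706 = 1.732051
Iteration 3:
  f(1.732051) = 0.000000
  f'(1.732051) = 3.464102
  x_3 = 1.732051 - 0.000000/3.464102 = 1.732051
Iteration 4:
  f(1.732051) = 0.000000
  f'(1.732051) = 3.464102
  x_4 = 1.732051 - 0.000000/3.464102 = 1.732051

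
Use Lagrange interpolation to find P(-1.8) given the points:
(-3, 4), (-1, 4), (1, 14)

Lagrange interpolation formula:
P(x) = Σ yᵢ × Lᵢ(x)
where Lᵢ(x) = Π_{j≠i} (x - xⱼ)/(xᵢ - xⱼ)

L_0(-1.8) = (-1.8 - (-1))/(-3 - (-1)) × (-1.8 - 1)/(-3 - 1) = 0.280000
L_1(-1.8) = (-1.8 - (-3))/(-1 - (-3)) × (-1.8 - 1)/(-1 - 1) = 0.840000
L_2(-1.8) = (-1.8 - (-3))/(1 - (-3)) × (-1.8 - (-1))/(1 - (-1)) = -0.120000

P(-1.8) = 4×L_0(-1.8) + 4×L_1(-1.8) + 14×L_2(-1.8)
P(-1.8) = 2.800000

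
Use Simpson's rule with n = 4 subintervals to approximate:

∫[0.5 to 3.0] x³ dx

f(x) = x³
a = 0.5, b = 3.0, n = 4
h = (b - a)/n = 0.625000

Simpson's rule: (h/3)[f(x₀) + 4f(x₁) + 2f(x₂) + ... + f(xₙ)]

x_0 = 0.5000, f(x_0) = 0.125000, coefficient = 1
x_1 = 1.1250, f(x_1) = 1.423828, coefficient = 4
x_2 = 1.7500, f(x_2) = 5.359375, coefficient = 2
x_3 = 2.3750, f(x_3) = 13.396484, coefficient = 4
x_4 = 3.0000, f(x_4) = 27.000000, coefficient = 1

I ≈ (0.625000/3) × 97.125000 = 20.234375
Exact value: 20.234375
Error: 0.000000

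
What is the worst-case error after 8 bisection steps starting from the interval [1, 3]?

Bisection error bound: |error| ≤ (b-a)/2^n
|error| ≤ (3 - 1)/2^8 = 2/2^8
|error| ≤ 0.0078125000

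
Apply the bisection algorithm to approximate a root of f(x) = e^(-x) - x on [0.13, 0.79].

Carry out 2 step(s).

f(x) = e^(-x) - x
Initial interval: [0.13, 0.79]

Iteration 1:
  c_1 = (0.130000 + 0.790000)/2 = 0.460000
  f(c_1) = f(0.460000) = 0.171284
  f(a) × f(c) ≥ 0, new interval: [0.460000, 0.790000]
Iteration 2:
  c_2 = (0.460000 + 0.790000)/2 = 0.625000
  f(c_2) = f(0.625000) = -0.089739
  f(a) × f(c) < 0, new interval: [0.460000, 0.625000]

After 2 iteration(s), the approximation is c_2 = 0.625000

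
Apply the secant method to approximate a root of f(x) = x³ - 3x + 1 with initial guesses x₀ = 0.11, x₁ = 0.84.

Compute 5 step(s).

f(x) = x³ - 3x + 1
x₀ = 0.11, x₁ = 0.84

Secant formula: x_{n+1} = x_n - f(x_n)(x_n - x_{n-1})/(f(x_n) - f(x_{n-1}))

Iteration 1:
  f(0.110000) = 0.671331
  f(0.840000) = -0.927296
  x_2 = 0.840000 - (-0.927296)×(0.840000 - 0.110000)/(-0.927296 - 0.671331)
       = 0.416558
Iteration 2:
  f(0.840000) = -0.927296
  f(0.416558) = -0.177392
  x_3 = 0.416558 - (-0.177392)×(0.416558 - 0.840000)/(-0.177392 - (-0.927296))
       = 0.316391
Iteration 3:
  f(0.416558) = -0.177392
  f(0.316391) = 0.082498
  x_4 = 0.316391 - 0.082498×(0.316391 - 0.416558)/(0.082498 - (-0.177392))
       = 0.348188
Iteration 4:
  f(0.316391) = 0.082498
  f(0.348188) = -0.002350
  x_5 = 0.348188 - (-0.002350)×(0.348188 - 0.316391)/(-0.002350 - 0.082498)
       = 0.347307
Iteration 5:
  f(0.348188) = -0.002350
  f(0.347307) = -0.000028
  x_6 = 0.347307 - (-0.000028)×(0.347307 - 0.348188)/(-0.000028 - (-0.002350))
       = 0.347296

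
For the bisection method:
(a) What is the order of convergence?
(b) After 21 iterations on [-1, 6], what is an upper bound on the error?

(a) Bisection has linear (order 1) convergence; the error is halved each step.

(b) Error bound = (b-a)/2^n = (6 - (-1))/2^{21}
    = 7/2^{21}

(a) 1 (linear); (b) error ≤ 3.34e-06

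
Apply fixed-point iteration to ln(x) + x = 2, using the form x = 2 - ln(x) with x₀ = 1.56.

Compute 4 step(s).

Equation: ln(x) + x = 2
Fixed-point form: x = 2 - ln(x)
x₀ = 1.56

x_1 = g(1.560000) = 1.555314
x_2 = g(1.555314) = 1.558322
x_3 = g(1.558322) = 1.556390
x_4 = g(1.556390) = 1.557631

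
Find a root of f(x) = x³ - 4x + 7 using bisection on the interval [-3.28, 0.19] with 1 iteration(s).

f(x) = x³ - 4x + 7
Initial interval: [-3.28, 0.19]

Iteration 1:
  c_1 = (-3.280000 + 0.190000)/2 = -1.545000
  f(c_1) = f(-1.545000) = 9.492046
  f(a) × f(c) < 0, new interval: [-3.280000, -1.545000]

After 1 iteration(s), the approximation is c_1 = -1.545000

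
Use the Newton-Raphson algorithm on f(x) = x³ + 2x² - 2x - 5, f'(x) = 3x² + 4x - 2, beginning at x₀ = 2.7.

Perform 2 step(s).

f(x) = x³ + 2x² - 2x - 5
f'(x) = 3x² + 4x - 2
x₀ = 2.7

Newton-Raphson formula: x_{n+1} = x_n - f(x_n)/f'(x_n)

Iteration 1:
  f(2.700000) = 23.863000
  f'(2.700000) = 30.670000
  x_1 = 2.700000 - 23.863000/30.670000 = 1.921943
Iteration 2:
  f(1.921943) = 5.643246
  f'(1.921943) = 16.769371
  x_2 = 1.921943 - 5.643246/16.769371 = 1.585422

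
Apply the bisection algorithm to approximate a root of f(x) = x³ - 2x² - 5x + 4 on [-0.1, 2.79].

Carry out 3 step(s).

f(x) = x³ - 2x² - 5x + 4
Initial interval: [-0.1, 2.79]

Iteration 1:
  c_1 = (-0.100000 + 2.790000)/2 = 1.345000
  f(c_1) = f(1.345000) = -3.909911
  f(a) × f(c) < 0, new interval: [-0.100000, 1.345000]
Iteration 2:
  c_2 = (-0.100000 + 1.345000)/2 = 0.622500
  f(c_2) = f(0.622500) = 0.353710
  f(a) × f(c) ≥ 0, new interval: [0.622500, 1.345000]
Iteration 3:
  c_3 = (0.622500 + 1.345000)/2 = 0.983750
  f(c_3) = f(0.983750) = -1.902240
  f(a) × f(c) < 0, new interval: [0.622500, 0.983750]

After 3 iteration(s), the approximation is c_3 = 0.983750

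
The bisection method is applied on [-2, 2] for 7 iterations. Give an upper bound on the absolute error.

Bisection error bound: |error| ≤ (b-a)/2^n
|error| ≤ (2 - (-2))/2^7 = 4/2^7
|error| ≤ 0.0312500000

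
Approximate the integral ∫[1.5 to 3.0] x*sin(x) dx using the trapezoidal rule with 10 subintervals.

f(x) = x*sin(x)
a = 1.5, b = 3.0, n = 10
h = (b - a)/n = 0.150000

Trapezoidal rule: (h/2)[f(x₀) + 2f(x₁) + 2f(x₂) + ... + f(xₙ)]

x_0 = 1.5000, f(x_0) = 1.496242, coefficient = 1
x_1 = 1.6500, f(x_1) = 1.644827, coefficient = 2
x_2 = 1.8000, f(x_2) = 1.752926, coefficient = 2
x_3 = 1.9500, f(x_3) = 1.811471, coefficient = 2
x_4 = 2.1000, f(x_4) = 1.812740, coefficient = 2
x_5 = 2.2500, f(x_5) = 1.750665, coefficient = 2
x_6 = 2.4000, f(x_6) = 1.621112, coefficient = 2
x_7 = 2.5500, f(x_7) = 1.422093, coefficient = 2
x_8 = 2.7000, f(x_8) = 1.153926, coefficient = 2
x_9 = 2.8500, f(x_9) = 0.819312, coefficient = 2
x_10 = 3.0000, f(x_10) = 0.423360, coefficient = 1

I ≈ (0.150000/2) × 29.497746 = 2.212331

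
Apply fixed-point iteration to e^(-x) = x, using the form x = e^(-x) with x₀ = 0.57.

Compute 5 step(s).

Equation: e^(-x) = x
Fixed-point form: x = e^(-x)
x₀ = 0.57

x_1 = g(0.570000) = 0.565525
x_2 = g(0.565525) = 0.568062
x_3 = g(0.568062) = 0.566623
x_4 = g(0.566623) = 0.567439
x_5 = g(0.567439) = 0.566976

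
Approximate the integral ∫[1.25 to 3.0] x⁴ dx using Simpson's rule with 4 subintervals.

f(x) = x⁴
a = 1.25, b = 3.0, n = 4
h = (b - a)/n = 0.437500

Simpson's rule: (h/3)[f(x₀) + 4f(x₁) + 2f(x₂) + ... + f(xₙ)]

x_0 = 1.2500, f(x_0) = 2.441406, coefficient = 1
x_1 = 1.6875, f(x_1) = 8.109146, coefficient = 4
x_2 = 2.1250, f(x_2) = 20.390869, coefficient = 2
x_3 = 2.5625, f(x_3) = 43.117691, coefficient = 4
x_4 = 3.0000, f(x_4) = 81.000000, coefficient = 1

I ≈ (0.437500/3) × 329.130493 = 47.998197
Exact value: 47.989648
Error: 0.008548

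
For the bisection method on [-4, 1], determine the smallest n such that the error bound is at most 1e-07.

We need (b-a)/2^n ≤ 1e-07
(1 - (-4))/2^n ≤ 1e-07
5/2^n ≤ 1e-07
2^n ≥ 50000000
n ≥ log₂(50000000) = 25.58
n ≥ 26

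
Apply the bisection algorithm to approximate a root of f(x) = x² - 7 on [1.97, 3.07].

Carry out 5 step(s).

f(x) = x² - 7
Initial interval: [1.97, 3.07]

Iteration 1:
  c_1 = (1.970000 + 3.070000)/2 = 2.520000
  f(c_1) = f(2.520000) = -0.649600
  f(a) × f(c) ≥ 0, new interval: [2.520000, 3.070000]
Iteration 2:
  c_2 = (2.520000 + 3.070000)/2 = 2.795000
  f(c_2) = f(2.795000) = 0.812025
  f(a) × f(c) < 0, new interval: [2.520000, 2.795000]
Iteration 3:
  c_3 = (2.520000 + 2.795000)/2 = 2.657500
  f(c_3) = f(2.657500) = 0.062306
  f(a) × f(c) < 0, new interval: [2.520000, 2.657500]
Iteration 4:
  c_4 = (2.520000 + 2.657500)/2 = 2.588750
  f(c_4) = f(2.588750) = -0.298373
  f(a) × f(c) ≥ 0, new interval: [2.588750, 2.657500]
Iteration 5:
  c_5 = (2.588750 + 2.657500)/2 = 2.623125
  f(c_5) = f(2.623125) = -0.119215
  f(a) × f(c) ≥ 0, new interval: [2.623125, 2.657500]

After 5 iteration(s), the approximation is c_5 = 2.623125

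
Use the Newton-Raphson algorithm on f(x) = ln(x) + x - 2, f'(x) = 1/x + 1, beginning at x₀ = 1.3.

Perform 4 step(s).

f(x) = ln(x) + x - 2
f'(x) = 1/x + 1
x₀ = 1.3

Newton-Raphson formula: x_{n+1} = x_n - f(x_n)/f'(x_n)

Iteration 1:
  f(1.300000) = -0.437636
  f'(1.300000) = 1.769231
  x_1 = 1.300000 - (-0.437636)/1.769231 = 1.547359
Iteration 2:
  f(1.547359) = -0.016091
  f'(1.547359) = 1.646262
  x_2 = 1.547359 - (-0.016091)/1.646262 = 1.557134
Iteration 3:
  f(1.557134) = -0.000020
  f'(1.557134) = 1.642206
  x_3 = 1.557134 - (-0.000020)/1.642206 = 1.557146
Iteration 4:
  f(1.557146) = 0.000000
  f'(1.557146) = 1.642201
  x_4 = 1.557146 - 0.000000/1.642201 = 1.557146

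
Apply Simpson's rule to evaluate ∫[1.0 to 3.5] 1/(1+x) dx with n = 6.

f(x) = 1/(1+x)
a = 1.0, b = 3.5, n = 6
h = (b - a)/n = 0.416667

Simpson's rule: (h/3)[f(x₀) + 4f(x₁) + 2f(x₂) + ... + f(xₙ)]

x_0 = 1.0000, f(x_0) = 0.500000, coefficient = 1
x_1 = 1.4167, f(x_1) = 0.413793, coefficient = 4
x_2 = 1.8333, f(x_2) = 0.352941, coefficient = 2
x_3 = 2.2500, f(x_3) = 0.307692, coefficient = 4
x_4 = 2.6667, f(x_4) = 0.272727, coefficient = 2
x_5 = 3.0833, f(x_5) = 0.244898, coefficient = 4
x_6 = 3.5000, f(x_6) = 0.222222, coefficient = 1

I ≈ (0.416667/3) × 5.839093 = 0.810985
Exact value: 0.810930
Error: 0.000055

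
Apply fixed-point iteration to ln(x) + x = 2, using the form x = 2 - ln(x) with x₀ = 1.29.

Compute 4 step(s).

Equation: ln(x) + x = 2
Fixed-point form: x = 2 - ln(x)
x₀ = 1.29

x_1 = g(1.290000) = 1.745358
x_2 = g(1.745358) = 1.443040
x_3 = g(1.443040) = 1.633248
x_4 = g(1.633248) = 1.509430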